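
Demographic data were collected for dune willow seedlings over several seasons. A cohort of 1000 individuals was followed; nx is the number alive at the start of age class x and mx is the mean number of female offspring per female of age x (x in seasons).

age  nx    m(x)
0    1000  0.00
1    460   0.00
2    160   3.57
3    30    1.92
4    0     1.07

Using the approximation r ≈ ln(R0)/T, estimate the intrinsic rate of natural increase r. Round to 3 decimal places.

lx = nx/n0 = nx/1000: 1, 0.46, 0.16, 0.03, 0
R0 = Σ lx·mx = 0 + 0 + 0.5712 + 0.0576 + 0 = 0.6288
Σ x·lx·mx = 1.3152; T = 1.3152/0.6288 = 2.0916…
r ≈ ln(R0)/T = ln(0.6288)/2.0916… = -0.22181… → -0.222

-0.222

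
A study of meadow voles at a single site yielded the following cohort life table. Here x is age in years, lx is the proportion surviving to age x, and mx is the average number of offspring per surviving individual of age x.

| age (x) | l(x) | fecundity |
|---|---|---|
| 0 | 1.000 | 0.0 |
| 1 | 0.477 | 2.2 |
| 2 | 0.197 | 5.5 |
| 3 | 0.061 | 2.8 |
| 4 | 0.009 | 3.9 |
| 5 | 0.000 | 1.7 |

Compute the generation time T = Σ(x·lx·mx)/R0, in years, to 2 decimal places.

lx·mx: 0, 1.0494, 1.0835, 0.1708, 0.0351, 0 → R0 = 2.3388
x·lx·mx: 0, 1.0494, 2.167, 0.5124, 0.1404, 0 → Σ = 3.8692
T = 3.8692 / 2.3388 = 1.654353… → 1.65

1.65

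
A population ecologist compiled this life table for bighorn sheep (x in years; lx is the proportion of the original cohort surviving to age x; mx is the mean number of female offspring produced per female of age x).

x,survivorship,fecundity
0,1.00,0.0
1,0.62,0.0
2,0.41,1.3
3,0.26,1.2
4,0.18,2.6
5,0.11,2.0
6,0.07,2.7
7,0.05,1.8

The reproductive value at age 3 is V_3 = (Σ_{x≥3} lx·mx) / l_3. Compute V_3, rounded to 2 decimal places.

lx·mx for x ≥ 3: 0.312, 0.468, 0.22, 0.189, 0.09 → sum = 1.279
V_3 = 1.279 / l_3 = 1.279 / 0.26 = 4.919231… → 4.92

4.92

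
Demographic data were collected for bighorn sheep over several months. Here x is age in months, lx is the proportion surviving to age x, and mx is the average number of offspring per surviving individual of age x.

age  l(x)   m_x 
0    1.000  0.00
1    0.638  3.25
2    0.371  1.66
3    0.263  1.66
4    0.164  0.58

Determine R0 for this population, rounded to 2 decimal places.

3.22

lx·mx by age: 0, 2.0735, 0.61586, 0.43658, 0.09512
R0 = Σ lx·mx = 3.22106 → 3.22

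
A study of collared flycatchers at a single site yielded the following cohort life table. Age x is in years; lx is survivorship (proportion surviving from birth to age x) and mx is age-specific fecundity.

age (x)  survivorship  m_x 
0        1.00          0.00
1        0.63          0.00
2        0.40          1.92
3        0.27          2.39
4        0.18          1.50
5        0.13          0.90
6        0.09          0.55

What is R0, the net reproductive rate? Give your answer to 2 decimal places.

lx·mx by age: 0, 0, 0.768, 0.6453, 0.27, 0.117, 0.0495
R0 = Σ lx·mx = 1.8498 → 1.85

1.85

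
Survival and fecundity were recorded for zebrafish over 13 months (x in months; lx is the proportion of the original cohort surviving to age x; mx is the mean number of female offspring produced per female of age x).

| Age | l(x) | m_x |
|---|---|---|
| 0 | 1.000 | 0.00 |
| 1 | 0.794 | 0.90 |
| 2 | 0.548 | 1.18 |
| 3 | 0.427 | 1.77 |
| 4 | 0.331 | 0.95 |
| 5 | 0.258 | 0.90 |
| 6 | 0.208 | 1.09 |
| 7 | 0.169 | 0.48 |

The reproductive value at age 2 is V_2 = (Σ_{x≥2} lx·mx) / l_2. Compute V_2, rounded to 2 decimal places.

lx·mx for x ≥ 2: 0.64664, 0.75579, 0.31445, 0.2322, 0.22672, 0.08112 → sum = 2.25692
V_2 = 2.25692 / l_2 = 2.25692 / 0.548 = 4.118467… → 4.12

4.12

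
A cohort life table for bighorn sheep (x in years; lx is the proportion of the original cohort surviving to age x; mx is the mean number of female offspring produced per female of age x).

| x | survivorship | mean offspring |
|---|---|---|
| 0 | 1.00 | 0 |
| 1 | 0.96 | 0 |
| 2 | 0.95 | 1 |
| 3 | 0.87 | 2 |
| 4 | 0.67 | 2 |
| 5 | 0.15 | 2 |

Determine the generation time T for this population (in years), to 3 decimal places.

lx·mx: 0, 0, 0.95, 1.74, 1.34, 0.3 → R0 = 4.33
x·lx·mx: 0, 0, 1.9, 5.22, 5.36, 1.5 → Σ = 13.98
T = 13.98 / 4.33 = 3.228637… → 3.229

3.229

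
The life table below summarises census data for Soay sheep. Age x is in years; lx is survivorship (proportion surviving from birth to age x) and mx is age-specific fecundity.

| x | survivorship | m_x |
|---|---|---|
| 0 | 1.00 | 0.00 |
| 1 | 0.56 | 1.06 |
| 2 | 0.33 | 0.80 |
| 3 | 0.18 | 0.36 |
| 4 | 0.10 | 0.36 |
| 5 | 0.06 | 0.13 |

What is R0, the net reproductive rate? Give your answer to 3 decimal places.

lx·mx by age: 0, 0.5936, 0.264, 0.0648, 0.036, 0.0078
R0 = Σ lx·mx = 0.9662 → 0.966

0.966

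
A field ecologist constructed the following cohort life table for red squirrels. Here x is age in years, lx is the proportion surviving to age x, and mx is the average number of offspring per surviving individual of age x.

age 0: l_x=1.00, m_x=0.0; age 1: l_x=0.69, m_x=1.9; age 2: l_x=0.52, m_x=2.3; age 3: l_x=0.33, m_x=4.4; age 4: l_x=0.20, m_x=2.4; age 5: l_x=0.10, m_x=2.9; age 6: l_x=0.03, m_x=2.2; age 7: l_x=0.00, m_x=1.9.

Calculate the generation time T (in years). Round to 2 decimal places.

lx·mx: 0, 1.311, 1.196, 1.452, 0.48, 0.29, 0.066, 0 → R0 = 4.795
x·lx·mx: 0, 1.311, 2.392, 4.356, 1.92, 1.45, 0.396, 0 → Σ = 11.825
T = 11.825 / 4.795 = 2.466111… → 2.47

2.47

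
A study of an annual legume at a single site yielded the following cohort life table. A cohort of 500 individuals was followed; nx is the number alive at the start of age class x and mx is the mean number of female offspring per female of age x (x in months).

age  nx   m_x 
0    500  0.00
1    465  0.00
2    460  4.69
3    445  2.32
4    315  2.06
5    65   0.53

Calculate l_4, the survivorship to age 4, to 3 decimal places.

l_4 = n_4/n_0 = 315/500 = 0.63 → 0.630

0.630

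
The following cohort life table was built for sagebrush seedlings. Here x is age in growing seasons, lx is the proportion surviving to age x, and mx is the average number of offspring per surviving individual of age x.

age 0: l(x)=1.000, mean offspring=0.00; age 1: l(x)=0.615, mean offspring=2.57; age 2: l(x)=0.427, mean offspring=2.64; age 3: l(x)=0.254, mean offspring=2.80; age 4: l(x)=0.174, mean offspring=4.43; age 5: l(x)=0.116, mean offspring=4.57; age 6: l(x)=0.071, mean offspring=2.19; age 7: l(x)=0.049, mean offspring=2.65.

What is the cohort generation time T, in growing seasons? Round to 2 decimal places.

lx·mx: 0, 1.58055, 1.12728, 0.7112, 0.77082, 0.53012, 0.15549, 0.12985 → R0 = 5.00531
x·lx·mx: 0, 1.58055, 2.25456, 2.1336, 3.08328, 2.6506, 0.93294, 0.90895 → Σ = 13.54448
T = 13.54448 / 5.00531 = 2.706022… → 2.71

2.71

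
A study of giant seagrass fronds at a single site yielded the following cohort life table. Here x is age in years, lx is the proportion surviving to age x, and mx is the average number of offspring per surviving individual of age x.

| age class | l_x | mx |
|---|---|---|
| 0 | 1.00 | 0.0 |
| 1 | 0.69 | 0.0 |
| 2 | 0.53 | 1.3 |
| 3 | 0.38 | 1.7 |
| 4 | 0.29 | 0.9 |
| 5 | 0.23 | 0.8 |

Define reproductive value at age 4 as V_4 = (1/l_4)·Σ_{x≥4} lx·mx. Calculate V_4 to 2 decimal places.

lx·mx for x ≥ 4: 0.261, 0.184 → sum = 0.445
V_4 = 0.445 / l_4 = 0.445 / 0.29 = 1.534483… → 1.53

1.53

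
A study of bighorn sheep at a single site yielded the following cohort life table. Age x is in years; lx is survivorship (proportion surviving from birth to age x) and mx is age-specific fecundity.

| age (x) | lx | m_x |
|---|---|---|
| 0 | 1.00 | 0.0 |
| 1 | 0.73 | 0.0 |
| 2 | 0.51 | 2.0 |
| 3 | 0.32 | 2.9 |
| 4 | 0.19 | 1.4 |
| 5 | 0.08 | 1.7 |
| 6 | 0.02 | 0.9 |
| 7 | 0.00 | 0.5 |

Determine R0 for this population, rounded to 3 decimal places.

lx·mx by age: 0, 0, 1.02, 0.928, 0.266, 0.136, 0.018, 0
R0 = Σ lx·mx = 2.368 → 2.368

2.368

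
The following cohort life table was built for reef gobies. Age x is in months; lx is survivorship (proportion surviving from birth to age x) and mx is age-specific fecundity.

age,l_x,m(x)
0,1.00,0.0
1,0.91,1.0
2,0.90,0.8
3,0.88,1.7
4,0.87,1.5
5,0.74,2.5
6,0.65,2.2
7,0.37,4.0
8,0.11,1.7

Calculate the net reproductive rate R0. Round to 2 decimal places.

9.38

lx·mx by age: 0, 0.91, 0.72, 1.496, 1.305, 1.85, 1.43, 1.48, 0.187
R0 = Σ lx·mx = 9.378 → 9.38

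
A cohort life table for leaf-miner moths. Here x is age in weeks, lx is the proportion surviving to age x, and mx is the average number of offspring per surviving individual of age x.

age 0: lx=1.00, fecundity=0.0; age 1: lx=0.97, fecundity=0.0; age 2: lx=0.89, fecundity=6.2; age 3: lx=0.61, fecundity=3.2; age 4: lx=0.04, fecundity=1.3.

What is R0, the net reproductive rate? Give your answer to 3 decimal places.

7.522

lx·mx by age: 0, 0, 5.518, 1.952, 0.052
R0 = Σ lx·mx = 7.522 → 7.522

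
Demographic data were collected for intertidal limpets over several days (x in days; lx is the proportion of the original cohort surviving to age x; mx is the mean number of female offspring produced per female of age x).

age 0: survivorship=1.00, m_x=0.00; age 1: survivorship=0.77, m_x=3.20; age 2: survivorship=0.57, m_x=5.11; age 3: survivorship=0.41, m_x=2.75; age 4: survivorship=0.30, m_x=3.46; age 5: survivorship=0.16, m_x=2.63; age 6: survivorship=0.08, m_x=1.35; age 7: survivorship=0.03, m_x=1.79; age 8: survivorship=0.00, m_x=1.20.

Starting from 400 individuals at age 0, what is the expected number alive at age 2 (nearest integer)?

Expected survivors = N0 · l_2 = 400 × 0.57 = 228 → 228

228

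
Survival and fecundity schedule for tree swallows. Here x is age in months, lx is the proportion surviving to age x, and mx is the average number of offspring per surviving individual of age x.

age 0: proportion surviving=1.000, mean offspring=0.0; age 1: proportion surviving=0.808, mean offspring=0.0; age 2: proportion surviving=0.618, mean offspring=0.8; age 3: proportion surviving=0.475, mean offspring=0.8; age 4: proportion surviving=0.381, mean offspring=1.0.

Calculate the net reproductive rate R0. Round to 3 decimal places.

lx·mx by age: 0, 0, 0.4944, 0.38, 0.381
R0 = Σ lx·mx = 1.2554 → 1.255

1.255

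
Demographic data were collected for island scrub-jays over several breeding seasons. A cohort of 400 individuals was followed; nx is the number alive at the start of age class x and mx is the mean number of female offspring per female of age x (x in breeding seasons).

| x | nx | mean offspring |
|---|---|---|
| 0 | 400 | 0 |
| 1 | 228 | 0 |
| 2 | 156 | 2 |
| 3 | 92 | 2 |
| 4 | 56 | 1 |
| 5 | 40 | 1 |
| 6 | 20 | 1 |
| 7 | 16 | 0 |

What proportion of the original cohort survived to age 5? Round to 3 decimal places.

0.100

l_5 = n_5/n_0 = 40/400 = 0.1 → 0.100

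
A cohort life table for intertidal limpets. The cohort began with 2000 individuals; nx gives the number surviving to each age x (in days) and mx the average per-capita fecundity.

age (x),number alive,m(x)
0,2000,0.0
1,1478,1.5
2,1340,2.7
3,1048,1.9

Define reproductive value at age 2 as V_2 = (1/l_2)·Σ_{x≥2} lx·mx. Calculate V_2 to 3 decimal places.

lx = nx/n0 = nx/2000: 1, 0.739, 0.67, 0.524
lx·mx for x ≥ 2: 1.809, 0.9956 → sum = 2.8046
V_2 = 2.8046 / l_2 = 2.8046 / 0.67 = 4.18597… → 4.186

4.186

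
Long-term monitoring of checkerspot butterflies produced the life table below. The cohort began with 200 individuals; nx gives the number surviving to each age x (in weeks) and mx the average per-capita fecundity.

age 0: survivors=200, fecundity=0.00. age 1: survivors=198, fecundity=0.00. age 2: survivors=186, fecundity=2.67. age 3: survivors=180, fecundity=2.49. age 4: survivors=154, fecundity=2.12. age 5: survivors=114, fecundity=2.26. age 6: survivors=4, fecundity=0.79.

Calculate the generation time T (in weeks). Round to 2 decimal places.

lx = nx/n0 = nx/200: 1, 0.99, 0.93, 0.9, 0.77, 0.57, 0.02
lx·mx: 0, 0, 2.4831, 2.241, 1.6324, 1.2882, 0.0158 → R0 = 7.6605
x·lx·mx: 0, 0, 4.9662, 6.723, 6.5296, 6.441, 0.0948 → Σ = 24.7546
T = 24.7546 / 7.6605 = 3.23146… → 3.23

3.23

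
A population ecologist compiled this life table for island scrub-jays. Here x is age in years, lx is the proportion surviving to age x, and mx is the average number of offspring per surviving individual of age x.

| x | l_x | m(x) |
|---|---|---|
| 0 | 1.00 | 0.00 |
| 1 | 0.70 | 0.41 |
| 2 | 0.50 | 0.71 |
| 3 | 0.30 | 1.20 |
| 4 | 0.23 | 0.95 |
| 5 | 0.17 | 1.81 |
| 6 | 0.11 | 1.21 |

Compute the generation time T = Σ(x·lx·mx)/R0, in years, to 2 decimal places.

lx·mx: 0, 0.287, 0.355, 0.36, 0.2185, 0.3077, 0.1331 → R0 = 1.6613
x·lx·mx: 0, 0.287, 0.71, 1.08, 0.874, 1.5385, 0.7986 → Σ = 5.2881
T = 5.2881 / 1.6613 = 3.18311… → 3.18

3.18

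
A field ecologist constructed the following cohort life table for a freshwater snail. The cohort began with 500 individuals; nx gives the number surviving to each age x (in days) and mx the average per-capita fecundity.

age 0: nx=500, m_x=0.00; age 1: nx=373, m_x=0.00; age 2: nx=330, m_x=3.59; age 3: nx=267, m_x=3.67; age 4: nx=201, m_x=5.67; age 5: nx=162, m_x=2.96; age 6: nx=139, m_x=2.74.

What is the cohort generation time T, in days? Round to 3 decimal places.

lx = nx/n0 = nx/500: 1, 0.746, 0.66, 0.534, 0.402, 0.324, 0.278
lx·mx: 0, 0, 2.3694, 1.95978, 2.27934, 0.95904, 0.76172 → R0 = 8.32928
x·lx·mx: 0, 0, 4.7388, 5.87934, 9.11736, 4.7952, 4.57032 → Σ = 29.10102
T = 29.10102 / 8.32928 = 3.493822… → 3.494

3.494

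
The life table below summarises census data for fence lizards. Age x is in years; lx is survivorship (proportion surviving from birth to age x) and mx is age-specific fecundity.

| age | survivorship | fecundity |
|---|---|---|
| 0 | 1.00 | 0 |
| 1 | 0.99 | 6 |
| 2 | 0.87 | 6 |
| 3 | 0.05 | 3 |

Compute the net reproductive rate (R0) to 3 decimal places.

lx·mx by age: 0, 5.94, 5.22, 0.15
R0 = Σ lx·mx = 11.31 → 11.310

11.310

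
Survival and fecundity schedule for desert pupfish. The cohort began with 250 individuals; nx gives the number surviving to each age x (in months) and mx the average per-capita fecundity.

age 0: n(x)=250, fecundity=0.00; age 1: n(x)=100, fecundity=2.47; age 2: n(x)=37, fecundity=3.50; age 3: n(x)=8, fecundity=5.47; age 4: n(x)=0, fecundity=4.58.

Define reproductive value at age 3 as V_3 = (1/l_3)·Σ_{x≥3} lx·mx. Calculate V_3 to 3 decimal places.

lx = nx/n0 = nx/250: 1, 0.4, 0.148, 0.032, 0
lx·mx for x ≥ 3: 0.17504, 0 → sum = 0.17504
V_3 = 0.17504 / l_3 = 0.17504 / 0.032 = 5.47 → 5.470

5.470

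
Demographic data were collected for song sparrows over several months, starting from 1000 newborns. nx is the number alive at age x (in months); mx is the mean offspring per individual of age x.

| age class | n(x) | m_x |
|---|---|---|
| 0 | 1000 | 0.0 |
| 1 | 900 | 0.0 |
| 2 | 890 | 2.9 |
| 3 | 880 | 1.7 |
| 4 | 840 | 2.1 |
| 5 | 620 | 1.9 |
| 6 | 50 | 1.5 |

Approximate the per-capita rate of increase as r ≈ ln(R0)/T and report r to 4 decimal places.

lx = nx/n0 = nx/1000: 1, 0.9, 0.89, 0.88, 0.84, 0.62, 0.05
R0 = Σ lx·mx = 0 + 0 + 2.581 + 1.496 + 1.764 + 1.178 + 0.075 = 7.094
Σ x·lx·mx = 23.046; T = 23.046/7.094 = 3.24866…
r ≈ ln(R0)/T = ln(7.094)/3.24866… = 0.603094… → 0.6031

0.6031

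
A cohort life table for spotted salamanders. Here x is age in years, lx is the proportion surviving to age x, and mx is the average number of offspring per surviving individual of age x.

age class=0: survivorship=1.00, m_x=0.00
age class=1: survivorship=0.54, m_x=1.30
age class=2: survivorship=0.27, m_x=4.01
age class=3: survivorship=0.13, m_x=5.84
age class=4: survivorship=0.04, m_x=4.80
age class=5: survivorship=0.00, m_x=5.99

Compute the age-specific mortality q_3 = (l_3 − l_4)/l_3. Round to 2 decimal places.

q_3 = (l_3 − l_4) / l_3 = (0.13 − 0.04) / 0.13
     = 0.09 / 0.13 = 0.692308… → 0.69

0.69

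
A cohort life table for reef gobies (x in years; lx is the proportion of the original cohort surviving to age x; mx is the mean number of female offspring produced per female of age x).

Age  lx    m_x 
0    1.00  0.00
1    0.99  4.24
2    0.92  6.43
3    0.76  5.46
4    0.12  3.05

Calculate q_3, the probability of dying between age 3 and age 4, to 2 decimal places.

q_3 = (l_3 − l_4) / l_3 = (0.76 − 0.12) / 0.76
     = 0.64 / 0.76 = 0.842105… → 0.84

0.84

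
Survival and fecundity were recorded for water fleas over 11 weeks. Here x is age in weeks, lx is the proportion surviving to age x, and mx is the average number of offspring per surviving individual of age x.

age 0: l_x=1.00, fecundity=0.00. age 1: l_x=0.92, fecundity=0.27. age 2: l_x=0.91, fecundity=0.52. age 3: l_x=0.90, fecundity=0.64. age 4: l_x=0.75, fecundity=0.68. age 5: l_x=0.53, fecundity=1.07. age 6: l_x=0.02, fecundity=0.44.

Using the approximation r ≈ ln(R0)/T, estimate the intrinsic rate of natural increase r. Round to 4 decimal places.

R0 = Σ lx·mx = 0 + 0.2484 + 0.4732 + 0.576 + 0.51 + 0.5671 + 0.0088 = 2.3835
Σ x·lx·mx = 7.8511; T = 7.8511/2.3835 = 3.29394…
r ≈ ln(R0)/T = ln(2.3835)/3.29394… = 0.263687… → 0.2637

0.2637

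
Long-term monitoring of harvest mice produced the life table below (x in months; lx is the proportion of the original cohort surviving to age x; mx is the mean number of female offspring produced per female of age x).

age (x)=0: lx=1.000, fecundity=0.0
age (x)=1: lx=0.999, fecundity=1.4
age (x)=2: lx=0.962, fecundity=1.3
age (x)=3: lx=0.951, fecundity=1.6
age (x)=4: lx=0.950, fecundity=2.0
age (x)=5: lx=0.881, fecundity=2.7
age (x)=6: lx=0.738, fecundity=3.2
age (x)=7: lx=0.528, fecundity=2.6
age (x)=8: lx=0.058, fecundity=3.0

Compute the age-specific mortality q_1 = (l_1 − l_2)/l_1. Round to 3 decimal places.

q_1 = (l_1 − l_2) / l_1 = (0.999 − 0.962) / 0.999
     = 0.037 / 0.999 = 0.037037… → 0.037

0.037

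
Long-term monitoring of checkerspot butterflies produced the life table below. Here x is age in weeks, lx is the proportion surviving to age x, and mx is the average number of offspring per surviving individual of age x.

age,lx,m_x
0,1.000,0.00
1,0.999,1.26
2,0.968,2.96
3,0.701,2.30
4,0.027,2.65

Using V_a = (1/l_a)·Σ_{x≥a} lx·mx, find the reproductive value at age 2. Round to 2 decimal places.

lx·mx for x ≥ 2: 2.86528, 1.6123, 0.07155 → sum = 4.54913
V_2 = 4.54913 / l_2 = 4.54913 / 0.968 = 4.699514… → 4.70

4.70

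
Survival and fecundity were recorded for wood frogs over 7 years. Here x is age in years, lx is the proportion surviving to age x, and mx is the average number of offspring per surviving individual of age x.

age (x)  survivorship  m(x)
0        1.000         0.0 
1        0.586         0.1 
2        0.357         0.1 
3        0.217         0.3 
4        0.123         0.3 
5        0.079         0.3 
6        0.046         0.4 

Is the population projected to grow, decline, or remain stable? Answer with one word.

declining

R0 = Σ lx·mx = 0 + 0.0586 + 0.0357 + 0.0651 + 0.0369 + 0.0237 + 0.0184 = 0.2384
R0 < 1, so the population is declining.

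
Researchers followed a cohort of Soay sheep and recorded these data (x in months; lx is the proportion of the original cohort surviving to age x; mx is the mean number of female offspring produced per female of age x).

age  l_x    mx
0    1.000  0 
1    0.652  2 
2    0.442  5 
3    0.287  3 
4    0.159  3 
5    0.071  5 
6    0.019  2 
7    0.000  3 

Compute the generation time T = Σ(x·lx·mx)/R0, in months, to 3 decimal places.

lx·mx: 0, 1.304, 2.21, 0.861, 0.477, 0.355, 0.038, 0 → R0 = 5.245
x·lx·mx: 0, 1.304, 4.42, 2.583, 1.908, 1.775, 0.228, 0 → Σ = 12.218
T = 12.218 / 5.245 = 2.329457… → 2.329

2.329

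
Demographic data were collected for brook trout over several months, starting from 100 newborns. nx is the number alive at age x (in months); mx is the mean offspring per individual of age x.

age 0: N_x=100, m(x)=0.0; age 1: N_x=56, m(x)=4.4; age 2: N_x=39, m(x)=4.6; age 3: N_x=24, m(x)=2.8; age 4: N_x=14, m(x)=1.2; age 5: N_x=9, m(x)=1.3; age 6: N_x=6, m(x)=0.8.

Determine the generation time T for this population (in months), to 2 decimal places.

lx = nx/n0 = nx/100: 1, 0.56, 0.39, 0.24, 0.14, 0.09, 0.06
lx·mx: 0, 2.464, 1.794, 0.672, 0.168, 0.117, 0.048 → R0 = 5.263
x·lx·mx: 0, 2.464, 3.588, 2.016, 0.672, 0.585, 0.288 → Σ = 9.613
T = 9.613 / 5.263 = 1.826525… → 1.83

1.83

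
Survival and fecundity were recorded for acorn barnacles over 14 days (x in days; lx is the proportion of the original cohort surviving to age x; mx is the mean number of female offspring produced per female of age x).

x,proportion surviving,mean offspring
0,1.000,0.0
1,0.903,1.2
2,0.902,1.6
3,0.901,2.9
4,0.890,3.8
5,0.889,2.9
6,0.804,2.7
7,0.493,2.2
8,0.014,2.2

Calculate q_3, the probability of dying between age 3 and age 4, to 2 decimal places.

q_3 = (l_3 − l_4) / l_3 = (0.901 − 0.89) / 0.901
     = 0.011 / 0.901 = 0.012209… → 0.01

0.01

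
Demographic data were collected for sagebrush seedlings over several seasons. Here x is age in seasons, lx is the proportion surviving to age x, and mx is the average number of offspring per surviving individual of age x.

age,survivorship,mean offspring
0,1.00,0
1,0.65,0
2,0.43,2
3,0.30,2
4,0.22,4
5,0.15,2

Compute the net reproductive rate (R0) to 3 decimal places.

lx·mx by age: 0, 0, 0.86, 0.6, 0.88, 0.3
R0 = Σ lx·mx = 2.64 → 2.640

2.640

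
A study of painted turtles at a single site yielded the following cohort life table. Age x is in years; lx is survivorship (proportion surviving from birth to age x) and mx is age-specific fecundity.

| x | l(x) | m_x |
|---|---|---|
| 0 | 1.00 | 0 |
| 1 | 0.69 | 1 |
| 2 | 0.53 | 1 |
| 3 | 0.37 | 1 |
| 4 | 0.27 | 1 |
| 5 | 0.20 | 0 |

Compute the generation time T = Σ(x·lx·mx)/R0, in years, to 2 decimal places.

2.12

lx·mx: 0, 0.69, 0.53, 0.37, 0.27, 0 → R0 = 1.86
x·lx·mx: 0, 0.69, 1.06, 1.11, 1.08, 0 → Σ = 3.94
T = 3.94 / 1.86 = 2.11828… → 2.12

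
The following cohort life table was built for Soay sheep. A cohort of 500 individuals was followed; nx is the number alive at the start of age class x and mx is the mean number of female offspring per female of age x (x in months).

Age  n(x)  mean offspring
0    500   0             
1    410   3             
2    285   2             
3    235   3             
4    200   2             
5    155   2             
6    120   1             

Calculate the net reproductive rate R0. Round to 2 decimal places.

lx = nx/n0 = nx/500: 1, 0.82, 0.57, 0.47, 0.4, 0.31, 0.24
lx·mx by age: 0, 2.46, 1.14, 1.41, 0.8, 0.62, 0.24
R0 = Σ lx·mx = 6.67 → 6.67

6.67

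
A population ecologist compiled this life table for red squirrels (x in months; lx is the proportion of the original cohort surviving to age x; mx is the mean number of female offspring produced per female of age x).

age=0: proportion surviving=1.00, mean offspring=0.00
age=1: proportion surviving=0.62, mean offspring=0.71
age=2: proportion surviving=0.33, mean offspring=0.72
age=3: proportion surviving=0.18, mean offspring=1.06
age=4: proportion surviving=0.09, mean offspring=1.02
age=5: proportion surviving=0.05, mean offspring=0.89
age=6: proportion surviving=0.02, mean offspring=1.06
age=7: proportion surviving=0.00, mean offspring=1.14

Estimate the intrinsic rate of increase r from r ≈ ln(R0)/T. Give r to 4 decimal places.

R0 = Σ lx·mx = 0 + 0.4402 + 0.2376 + 0.1908 + 0.0918 + 0.0445 + 0.0212 + 0 = 1.0261
Σ x·lx·mx = 2.2047; T = 2.2047/1.0261 = 2.14862…
r ≈ ln(R0)/T = ln(1.0261)/2.14862… = 0.011992… → 0.0120

0.0120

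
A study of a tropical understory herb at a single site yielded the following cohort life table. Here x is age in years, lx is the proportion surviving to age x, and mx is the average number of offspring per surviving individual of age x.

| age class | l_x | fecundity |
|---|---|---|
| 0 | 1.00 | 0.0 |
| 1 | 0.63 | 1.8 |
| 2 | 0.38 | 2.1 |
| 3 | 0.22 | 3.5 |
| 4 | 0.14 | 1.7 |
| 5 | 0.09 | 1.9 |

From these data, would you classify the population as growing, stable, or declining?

growing

R0 = Σ lx·mx = 0 + 1.134 + 0.798 + 0.77 + 0.238 + 0.171 = 3.111
R0 > 1, so the population is growing.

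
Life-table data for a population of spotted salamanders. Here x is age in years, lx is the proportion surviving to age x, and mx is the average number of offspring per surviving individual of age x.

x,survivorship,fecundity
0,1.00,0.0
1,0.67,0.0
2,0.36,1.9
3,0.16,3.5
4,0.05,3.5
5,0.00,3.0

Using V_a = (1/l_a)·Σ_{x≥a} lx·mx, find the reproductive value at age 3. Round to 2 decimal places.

lx·mx for x ≥ 3: 0.56, 0.175, 0 → sum = 0.735
V_3 = 0.735 / l_3 = 0.735 / 0.16 = 4.59375 → 4.59

4.59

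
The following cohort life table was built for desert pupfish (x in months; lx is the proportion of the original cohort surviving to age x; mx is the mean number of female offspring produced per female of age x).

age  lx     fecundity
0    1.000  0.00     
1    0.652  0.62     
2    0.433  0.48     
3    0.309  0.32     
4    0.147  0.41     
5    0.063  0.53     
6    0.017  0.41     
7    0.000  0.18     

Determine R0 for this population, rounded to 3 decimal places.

0.812

lx·mx by age: 0, 0.40424, 0.20784, 0.09888, 0.06027, 0.03339, 0.00697, 0
R0 = Σ lx·mx = 0.81159 → 0.812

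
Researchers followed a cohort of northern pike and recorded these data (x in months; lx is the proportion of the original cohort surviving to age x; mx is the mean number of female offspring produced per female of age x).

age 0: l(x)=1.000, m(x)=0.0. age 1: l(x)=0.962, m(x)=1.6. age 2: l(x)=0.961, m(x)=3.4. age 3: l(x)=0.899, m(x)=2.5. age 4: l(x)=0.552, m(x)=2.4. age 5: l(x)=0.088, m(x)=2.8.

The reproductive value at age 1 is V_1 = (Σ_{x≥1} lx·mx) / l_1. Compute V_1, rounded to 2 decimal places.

lx·mx for x ≥ 1: 1.5392, 3.2674, 2.2475, 1.3248, 0.2464 → sum = 8.6253
V_1 = 8.6253 / l_1 = 8.6253 / 0.962 = 8.966008… → 8.97

8.97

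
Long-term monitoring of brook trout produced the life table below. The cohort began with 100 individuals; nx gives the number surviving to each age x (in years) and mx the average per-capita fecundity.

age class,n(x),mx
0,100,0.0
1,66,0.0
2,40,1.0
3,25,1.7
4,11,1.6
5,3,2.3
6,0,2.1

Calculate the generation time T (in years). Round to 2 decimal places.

2.92

lx = nx/n0 = nx/100: 1, 0.66, 0.4, 0.25, 0.11, 0.03, 0
lx·mx: 0, 0, 0.4, 0.425, 0.176, 0.069, 0 → R0 = 1.07
x·lx·mx: 0, 0, 0.8, 1.275, 0.704, 0.345, 0 → Σ = 3.124
T = 3.124 / 1.07 = 2.919626… → 2.92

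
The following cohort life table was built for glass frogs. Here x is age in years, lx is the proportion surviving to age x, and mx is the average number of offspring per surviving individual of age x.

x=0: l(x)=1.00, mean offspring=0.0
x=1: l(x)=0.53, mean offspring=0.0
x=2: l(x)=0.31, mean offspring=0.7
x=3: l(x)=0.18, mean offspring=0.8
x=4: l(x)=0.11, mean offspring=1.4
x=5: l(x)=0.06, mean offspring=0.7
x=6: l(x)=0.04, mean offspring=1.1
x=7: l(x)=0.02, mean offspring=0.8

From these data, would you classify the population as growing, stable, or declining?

R0 = Σ lx·mx = 0 + 0 + 0.217 + 0.144 + 0.154 + 0.042 + 0.044 + 0.016 = 0.617
R0 < 1, so the population is declining.

declining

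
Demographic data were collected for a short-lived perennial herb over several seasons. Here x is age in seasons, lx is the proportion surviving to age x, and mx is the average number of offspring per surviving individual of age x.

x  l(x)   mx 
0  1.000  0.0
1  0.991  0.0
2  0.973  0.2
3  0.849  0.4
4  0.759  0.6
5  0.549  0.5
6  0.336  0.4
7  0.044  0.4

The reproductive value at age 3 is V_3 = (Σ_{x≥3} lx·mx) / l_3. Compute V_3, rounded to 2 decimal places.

lx·mx for x ≥ 3: 0.3396, 0.4554, 0.2745, 0.1344, 0.0176 → sum = 1.2215
V_3 = 1.2215 / l_3 = 1.2215 / 0.849 = 1.438751… → 1.44

1.44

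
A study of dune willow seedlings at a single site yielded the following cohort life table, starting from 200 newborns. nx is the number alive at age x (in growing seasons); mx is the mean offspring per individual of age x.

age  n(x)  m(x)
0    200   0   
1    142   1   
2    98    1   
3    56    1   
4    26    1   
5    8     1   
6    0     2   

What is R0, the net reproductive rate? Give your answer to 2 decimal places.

lx = nx/n0 = nx/200: 1, 0.71, 0.49, 0.28, 0.13, 0.04, 0
lx·mx by age: 0, 0.71, 0.49, 0.28, 0.13, 0.04, 0
R0 = Σ lx·mx = 1.65 → 1.65

1.65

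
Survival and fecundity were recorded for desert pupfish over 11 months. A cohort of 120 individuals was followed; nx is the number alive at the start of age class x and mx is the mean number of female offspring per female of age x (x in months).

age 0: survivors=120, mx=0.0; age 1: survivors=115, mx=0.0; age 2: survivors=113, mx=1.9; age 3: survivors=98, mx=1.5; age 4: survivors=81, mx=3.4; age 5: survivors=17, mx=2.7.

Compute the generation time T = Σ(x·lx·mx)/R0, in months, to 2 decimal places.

lx = nx/n0 = nx/120: 1, 0.95833…, 0.94167…, 0.81667…, 0.675, 0.14167…
lx·mx: 0, 0, 1.789167…, 1.225…, 2.295, 0.3825… → R0 = 5.691667…
x·lx·mx: 0, 0, 3.578333…, 3.675…, 9.18, 1.9125… → Σ = 18.345833…
T = 18.345833… / 5.691667… = 3.22328… → 3.22

3.22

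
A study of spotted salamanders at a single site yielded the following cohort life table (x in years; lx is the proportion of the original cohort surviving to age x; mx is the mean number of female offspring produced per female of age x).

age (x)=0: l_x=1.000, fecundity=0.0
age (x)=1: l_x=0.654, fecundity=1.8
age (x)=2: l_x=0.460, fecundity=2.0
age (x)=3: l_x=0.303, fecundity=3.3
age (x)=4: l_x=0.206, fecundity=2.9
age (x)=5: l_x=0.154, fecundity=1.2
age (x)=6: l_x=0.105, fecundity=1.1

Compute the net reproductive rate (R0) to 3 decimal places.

lx·mx by age: 0, 1.1772, 0.92, 0.9999, 0.5974, 0.1848, 0.1155
R0 = Σ lx·mx = 3.9948 → 3.995

3.995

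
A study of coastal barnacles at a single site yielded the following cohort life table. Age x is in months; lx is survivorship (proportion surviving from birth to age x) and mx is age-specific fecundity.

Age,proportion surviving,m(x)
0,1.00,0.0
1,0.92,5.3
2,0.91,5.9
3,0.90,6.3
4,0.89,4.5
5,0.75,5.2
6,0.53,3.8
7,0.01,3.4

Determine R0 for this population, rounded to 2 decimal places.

25.87

lx·mx by age: 0, 4.876, 5.369, 5.67, 4.005, 3.9, 2.014, 0.034
R0 = Σ lx·mx = 25.868 → 25.87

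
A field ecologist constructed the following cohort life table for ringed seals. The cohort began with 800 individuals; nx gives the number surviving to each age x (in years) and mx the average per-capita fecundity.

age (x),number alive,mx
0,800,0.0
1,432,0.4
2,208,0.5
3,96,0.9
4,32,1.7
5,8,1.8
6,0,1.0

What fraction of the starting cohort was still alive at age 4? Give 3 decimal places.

l_4 = n_4/n_0 = 32/800 = 0.04 → 0.040

0.040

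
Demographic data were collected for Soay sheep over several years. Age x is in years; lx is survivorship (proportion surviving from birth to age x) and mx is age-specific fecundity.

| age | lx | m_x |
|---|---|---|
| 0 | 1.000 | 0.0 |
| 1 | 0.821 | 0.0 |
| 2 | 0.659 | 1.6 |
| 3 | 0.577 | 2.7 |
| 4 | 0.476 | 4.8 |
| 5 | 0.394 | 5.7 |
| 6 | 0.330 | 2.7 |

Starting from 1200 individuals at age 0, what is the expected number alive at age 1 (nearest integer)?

Expected survivors = N0 · l_1 = 1200 × 0.821 = 985.2 → 985

985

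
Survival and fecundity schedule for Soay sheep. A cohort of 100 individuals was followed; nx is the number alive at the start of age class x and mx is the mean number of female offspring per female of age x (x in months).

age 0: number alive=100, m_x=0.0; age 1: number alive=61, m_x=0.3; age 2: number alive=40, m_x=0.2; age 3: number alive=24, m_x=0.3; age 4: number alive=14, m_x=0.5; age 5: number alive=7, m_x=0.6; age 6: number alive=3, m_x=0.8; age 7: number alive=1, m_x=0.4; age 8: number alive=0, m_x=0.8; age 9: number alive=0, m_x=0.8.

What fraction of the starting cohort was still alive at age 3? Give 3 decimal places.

l_3 = n_3/n_0 = 24/100 = 0.24 → 0.240

0.240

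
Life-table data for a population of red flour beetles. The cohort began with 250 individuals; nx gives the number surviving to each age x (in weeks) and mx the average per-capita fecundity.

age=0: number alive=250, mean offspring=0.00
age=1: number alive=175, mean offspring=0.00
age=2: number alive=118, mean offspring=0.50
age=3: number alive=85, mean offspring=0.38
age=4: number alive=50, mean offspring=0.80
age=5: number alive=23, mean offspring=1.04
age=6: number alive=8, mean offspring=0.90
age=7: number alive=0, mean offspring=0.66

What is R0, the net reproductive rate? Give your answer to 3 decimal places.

0.650

lx = nx/n0 = nx/250: 1, 0.7, 0.472, 0.34, 0.2, 0.092, 0.032, 0
lx·mx by age: 0, 0, 0.236, 0.1292, 0.16, 0.09568, 0.0288, 0
R0 = Σ lx·mx = 0.64968 → 0.650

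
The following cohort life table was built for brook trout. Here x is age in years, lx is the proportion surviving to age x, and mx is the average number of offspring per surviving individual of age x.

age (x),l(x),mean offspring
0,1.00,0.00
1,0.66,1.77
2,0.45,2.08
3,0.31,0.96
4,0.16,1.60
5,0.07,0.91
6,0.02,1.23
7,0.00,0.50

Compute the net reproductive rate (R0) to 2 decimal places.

lx·mx by age: 0, 1.1682, 0.936, 0.2976, 0.256, 0.0637, 0.0246, 0
R0 = Σ lx·mx = 2.7461 → 2.75

2.75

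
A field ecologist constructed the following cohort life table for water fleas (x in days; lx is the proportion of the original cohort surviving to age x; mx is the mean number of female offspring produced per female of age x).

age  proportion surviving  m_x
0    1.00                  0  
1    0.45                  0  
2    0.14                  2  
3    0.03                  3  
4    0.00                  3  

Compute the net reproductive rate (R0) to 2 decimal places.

0.37

lx·mx by age: 0, 0, 0.28, 0.09, 0
R0 = Σ lx·mx = 0.37 → 0.37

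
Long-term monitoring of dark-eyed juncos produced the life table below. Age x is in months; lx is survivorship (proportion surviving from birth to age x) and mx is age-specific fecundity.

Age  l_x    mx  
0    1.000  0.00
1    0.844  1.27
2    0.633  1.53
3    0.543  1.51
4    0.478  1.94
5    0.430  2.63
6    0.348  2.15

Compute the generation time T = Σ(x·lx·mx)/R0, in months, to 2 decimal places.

3.41

lx·mx: 0, 1.07188, 0.96849, 0.81993, 0.92732, 1.1309, 0.7482 → R0 = 5.66672
x·lx·mx: 0, 1.07188, 1.93698, 2.45979, 3.70928, 5.6545, 4.4892 → Σ = 19.32163
T = 19.32163 / 5.66672 = 3.409667… → 3.41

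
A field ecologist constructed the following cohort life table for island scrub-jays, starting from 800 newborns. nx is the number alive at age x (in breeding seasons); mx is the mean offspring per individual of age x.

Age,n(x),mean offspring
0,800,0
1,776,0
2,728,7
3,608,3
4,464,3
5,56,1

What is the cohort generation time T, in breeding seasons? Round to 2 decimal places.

2.57

lx = nx/n0 = nx/800: 1, 0.97, 0.91, 0.76, 0.58, 0.07
lx·mx: 0, 0, 6.37, 2.28, 1.74, 0.07 → R0 = 10.46
x·lx·mx: 0, 0, 12.74, 6.84, 6.96, 0.35 → Σ = 26.89
T = 26.89 / 10.46 = 2.570746… → 2.57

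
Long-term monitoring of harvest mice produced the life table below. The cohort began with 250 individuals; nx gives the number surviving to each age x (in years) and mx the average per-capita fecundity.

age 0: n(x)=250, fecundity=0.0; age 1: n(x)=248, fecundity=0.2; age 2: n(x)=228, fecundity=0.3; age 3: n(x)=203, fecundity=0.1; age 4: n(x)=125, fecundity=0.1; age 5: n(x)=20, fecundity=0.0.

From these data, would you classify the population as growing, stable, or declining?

declining

lx = nx/n0 = nx/250: 1, 0.992, 0.912, 0.812, 0.5, 0.08
R0 = Σ lx·mx = 0 + 0.1984 + 0.2736 + 0.0812 + 0.05 + 0 = 0.6032
R0 < 1, so the population is declining.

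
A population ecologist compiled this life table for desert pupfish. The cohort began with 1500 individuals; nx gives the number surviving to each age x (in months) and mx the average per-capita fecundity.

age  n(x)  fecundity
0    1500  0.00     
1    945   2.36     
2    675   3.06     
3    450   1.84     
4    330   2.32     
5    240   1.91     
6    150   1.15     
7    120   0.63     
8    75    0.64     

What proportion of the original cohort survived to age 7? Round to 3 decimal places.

l_7 = n_7/n_0 = 120/1500 = 0.08 → 0.080

0.080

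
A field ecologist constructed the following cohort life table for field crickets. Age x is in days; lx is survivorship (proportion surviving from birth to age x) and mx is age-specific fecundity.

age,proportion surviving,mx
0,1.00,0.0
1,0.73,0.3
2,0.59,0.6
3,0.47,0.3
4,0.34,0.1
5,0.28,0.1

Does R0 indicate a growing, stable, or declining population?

R0 = Σ lx·mx = 0 + 0.219 + 0.354 + 0.141 + 0.034 + 0.028 = 0.776
R0 < 1, so the population is declining.

declining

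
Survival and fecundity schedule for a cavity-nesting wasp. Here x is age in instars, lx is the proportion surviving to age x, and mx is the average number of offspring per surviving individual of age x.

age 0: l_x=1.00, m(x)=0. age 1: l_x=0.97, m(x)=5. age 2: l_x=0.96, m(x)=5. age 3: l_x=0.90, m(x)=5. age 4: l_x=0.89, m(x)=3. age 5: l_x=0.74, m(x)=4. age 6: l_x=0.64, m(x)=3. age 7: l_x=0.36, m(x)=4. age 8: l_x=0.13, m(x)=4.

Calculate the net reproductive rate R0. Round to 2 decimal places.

lx·mx by age: 0, 4.85, 4.8, 4.5, 2.67, 2.96, 1.92, 1.44, 0.52
R0 = Σ lx·mx = 23.66 → 23.66

23.66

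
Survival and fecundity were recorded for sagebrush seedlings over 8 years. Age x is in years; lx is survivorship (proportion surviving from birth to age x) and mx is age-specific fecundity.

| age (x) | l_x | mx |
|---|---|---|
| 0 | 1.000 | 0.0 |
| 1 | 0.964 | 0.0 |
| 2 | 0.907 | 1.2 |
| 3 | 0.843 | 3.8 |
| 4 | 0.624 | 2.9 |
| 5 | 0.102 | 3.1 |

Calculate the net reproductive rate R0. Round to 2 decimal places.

6.42

lx·mx by age: 0, 0, 1.0884, 3.2034, 1.8096, 0.3162
R0 = Σ lx·mx = 6.4176 → 6.42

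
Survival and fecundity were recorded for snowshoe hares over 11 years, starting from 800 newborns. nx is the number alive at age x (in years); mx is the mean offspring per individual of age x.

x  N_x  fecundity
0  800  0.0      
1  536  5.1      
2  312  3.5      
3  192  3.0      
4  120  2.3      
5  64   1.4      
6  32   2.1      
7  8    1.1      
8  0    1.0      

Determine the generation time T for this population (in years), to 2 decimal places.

lx = nx/n0 = nx/800: 1, 0.67, 0.39, 0.24, 0.15, 0.08, 0.04, 0.01, 0
lx·mx: 0, 3.417, 1.365, 0.72, 0.345, 0.112, 0.084, 0.011, 0 → R0 = 6.054
x·lx·mx: 0, 3.417, 2.73, 2.16, 1.38, 0.56, 0.504, 0.077, 0 → Σ = 10.828
T = 10.828 / 6.054 = 1.78857… → 1.79

1.79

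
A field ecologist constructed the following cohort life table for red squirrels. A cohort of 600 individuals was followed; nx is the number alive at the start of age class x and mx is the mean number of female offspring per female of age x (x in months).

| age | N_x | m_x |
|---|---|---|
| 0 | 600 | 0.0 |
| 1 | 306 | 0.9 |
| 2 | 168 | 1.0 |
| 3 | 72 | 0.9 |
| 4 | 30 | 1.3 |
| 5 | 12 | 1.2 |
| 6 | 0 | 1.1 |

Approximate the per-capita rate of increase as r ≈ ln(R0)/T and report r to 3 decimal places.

lx = nx/n0 = nx/600: 1, 0.51, 0.28, 0.12, 0.05, 0.02, 0
R0 = Σ lx·mx = 0 + 0.459 + 0.28 + 0.108 + 0.065 + 0.024 + 0 = 0.936
Σ x·lx·mx = 1.723; T = 1.723/0.936 = 1.84081…
r ≈ ln(R0)/T = ln(0.936)/1.84081… = -0.03593… → -0.036

-0.036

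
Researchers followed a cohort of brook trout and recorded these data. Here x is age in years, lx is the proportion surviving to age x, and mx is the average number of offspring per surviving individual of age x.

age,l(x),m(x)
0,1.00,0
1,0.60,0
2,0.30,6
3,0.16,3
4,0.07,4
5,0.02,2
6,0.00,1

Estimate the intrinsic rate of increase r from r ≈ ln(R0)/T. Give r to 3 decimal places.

0.391

R0 = Σ lx·mx = 0 + 0 + 1.8 + 0.48 + 0.28 + 0.04 + 0 = 2.6
Σ x·lx·mx = 6.36; T = 6.36/2.6 = 2.44615…
r ≈ ln(R0)/T = ln(2.6)/2.44615… = 0.39062… → 0.391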